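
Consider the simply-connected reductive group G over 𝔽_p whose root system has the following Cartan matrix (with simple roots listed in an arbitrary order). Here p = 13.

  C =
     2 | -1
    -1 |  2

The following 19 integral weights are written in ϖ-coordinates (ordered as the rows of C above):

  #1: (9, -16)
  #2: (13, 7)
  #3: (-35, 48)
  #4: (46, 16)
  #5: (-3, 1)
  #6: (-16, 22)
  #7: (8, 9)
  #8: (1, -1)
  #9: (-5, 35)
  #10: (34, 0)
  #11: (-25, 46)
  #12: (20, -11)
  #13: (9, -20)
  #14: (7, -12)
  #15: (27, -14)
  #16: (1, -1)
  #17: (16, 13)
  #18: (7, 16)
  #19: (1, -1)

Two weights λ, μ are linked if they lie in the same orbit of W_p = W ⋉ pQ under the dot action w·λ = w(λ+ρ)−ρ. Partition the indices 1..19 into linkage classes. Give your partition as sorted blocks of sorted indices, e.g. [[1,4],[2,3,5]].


Type A_2, rank 2, |W|=6; reorder rows/cols to standard.

Ā_13 reps of the 19 weights (A_2, coords as presented):

  λ_1 → (3, 8) · λ_2 → (4, 1) · λ_3 → (3, 8) · λ_4 → (4, 1) · λ_5 → (2, 0) · λ_6 → (3, 2) · λ_7 → (3, 4) · λ_8 → (2, 0) · λ_9 → (3, 4) · λ_10 → (1, 3) · λ_11 → (3, 2) · λ_12 → (3, 2) · λ_13 → (3, 4) · λ_14 → (3, 8) · λ_15 → (2, 0) · λ_16 → (2, 0) · λ_17 → (4, 1) · λ_18 → (4, 1) · λ_19 → (2, 0)

Linkage partition of the 19 weights (6 classes, p=13):

[[1, 3, 14], [2, 4, 17, 18], [5, 8, 15, 16, 19], [6, 11, 12], [7, 9, 13], [10]]


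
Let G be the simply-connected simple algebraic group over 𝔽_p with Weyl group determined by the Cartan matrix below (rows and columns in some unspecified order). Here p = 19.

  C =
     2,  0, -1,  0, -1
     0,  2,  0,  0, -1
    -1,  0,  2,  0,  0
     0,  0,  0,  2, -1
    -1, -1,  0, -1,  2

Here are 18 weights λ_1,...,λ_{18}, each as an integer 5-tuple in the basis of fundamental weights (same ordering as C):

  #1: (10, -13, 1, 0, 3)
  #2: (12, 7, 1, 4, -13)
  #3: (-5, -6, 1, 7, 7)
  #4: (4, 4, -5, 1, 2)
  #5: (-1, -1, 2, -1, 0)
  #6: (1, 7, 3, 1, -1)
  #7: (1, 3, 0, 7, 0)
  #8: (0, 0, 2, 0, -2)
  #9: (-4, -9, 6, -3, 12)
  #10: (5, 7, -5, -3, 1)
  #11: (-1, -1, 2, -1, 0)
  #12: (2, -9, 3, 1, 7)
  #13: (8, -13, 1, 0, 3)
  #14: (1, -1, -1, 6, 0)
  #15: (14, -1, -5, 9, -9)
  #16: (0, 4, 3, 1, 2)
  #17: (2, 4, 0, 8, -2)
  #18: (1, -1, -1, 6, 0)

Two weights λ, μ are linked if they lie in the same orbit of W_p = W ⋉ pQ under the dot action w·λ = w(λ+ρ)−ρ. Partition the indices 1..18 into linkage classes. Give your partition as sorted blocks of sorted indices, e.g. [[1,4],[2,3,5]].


C ↔ D_5 under row/col permutation; |W(D_5)| = 1920.

W_19-reps of the 18 weights in Ā_19 (same 5-coord order as C):

  1: (1, 4, 2, 7, 1) · 2: (1, 4, 2, 7, 1) · 3: (1, 4, 2, 7, 1) · 4: (1, 5, 4, 2, 3) · 5: (0, 0, 3, 0, 1) · 6: (2, 8, 4, 2, 0) · 7: (2, 4, 1, 8, 1) · 8: (0, 0, 3, 0, 1) · 9: (2, 8, 4, 2, 0) · 10: (2, 8, 4, 2, 0) · 11: (0, 0, 3, 0, 1) · 12: (2, 8, 4, 2, 0) · 13: (1, 4, 2, 7, 1) · 14: (2, 0, 0, 7, 1) · 15: (2, 8, 4, 2, 0) · 16: (1, 5, 4, 2, 3) · 17: (2, 4, 1, 8, 1) · 18: (2, 0, 0, 7, 1)

Linkage partition of the 18 weights (6 classes, p=19):

[[1, 2, 3, 13], [4, 16], [5, 8, 11], [6, 9, 10, 12, 15], [7, 17], [14, 18]]


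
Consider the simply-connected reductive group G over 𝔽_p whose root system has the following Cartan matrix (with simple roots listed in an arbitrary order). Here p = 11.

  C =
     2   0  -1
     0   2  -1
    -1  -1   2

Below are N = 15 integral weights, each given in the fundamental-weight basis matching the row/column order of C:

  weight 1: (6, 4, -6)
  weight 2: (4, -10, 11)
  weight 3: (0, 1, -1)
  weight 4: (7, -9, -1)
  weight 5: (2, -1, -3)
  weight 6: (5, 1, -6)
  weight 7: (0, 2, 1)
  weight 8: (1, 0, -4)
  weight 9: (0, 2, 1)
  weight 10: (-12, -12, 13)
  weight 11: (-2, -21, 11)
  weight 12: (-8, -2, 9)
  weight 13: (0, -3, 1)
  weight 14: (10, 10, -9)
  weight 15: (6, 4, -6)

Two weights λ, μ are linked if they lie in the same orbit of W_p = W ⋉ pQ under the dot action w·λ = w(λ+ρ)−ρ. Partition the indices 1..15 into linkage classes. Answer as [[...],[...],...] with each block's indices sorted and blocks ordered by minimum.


Root system A_3: the 3×3 matrix C matches after relabeling.

Ā_11 reps of the 15 weights (A_3, coords as presented):

  [1] (2, 0, 5) · [2] (1, 3, 2) · [3] (1, 2, 0) · [4] (0, 0, 8) · [5] (1, 2, 0) · [6] (1, 3, 2) · [7] (1, 3, 2) · [8] (1, 2, 0) · [9] (1, 3, 2) · [10] (0, 0, 8) · [11] (1, 2, 0) · [12] (7, 1, 2) · [13] (1, 2, 0) · [14] (0, 0, 8) · [15] (2, 0, 5)

Linkage partition of the 15 weights (5 classes, p=11):

[[1, 15], [2, 6, 7, 9], [3, 5, 8, 11, 13], [4, 10, 14], [12]]


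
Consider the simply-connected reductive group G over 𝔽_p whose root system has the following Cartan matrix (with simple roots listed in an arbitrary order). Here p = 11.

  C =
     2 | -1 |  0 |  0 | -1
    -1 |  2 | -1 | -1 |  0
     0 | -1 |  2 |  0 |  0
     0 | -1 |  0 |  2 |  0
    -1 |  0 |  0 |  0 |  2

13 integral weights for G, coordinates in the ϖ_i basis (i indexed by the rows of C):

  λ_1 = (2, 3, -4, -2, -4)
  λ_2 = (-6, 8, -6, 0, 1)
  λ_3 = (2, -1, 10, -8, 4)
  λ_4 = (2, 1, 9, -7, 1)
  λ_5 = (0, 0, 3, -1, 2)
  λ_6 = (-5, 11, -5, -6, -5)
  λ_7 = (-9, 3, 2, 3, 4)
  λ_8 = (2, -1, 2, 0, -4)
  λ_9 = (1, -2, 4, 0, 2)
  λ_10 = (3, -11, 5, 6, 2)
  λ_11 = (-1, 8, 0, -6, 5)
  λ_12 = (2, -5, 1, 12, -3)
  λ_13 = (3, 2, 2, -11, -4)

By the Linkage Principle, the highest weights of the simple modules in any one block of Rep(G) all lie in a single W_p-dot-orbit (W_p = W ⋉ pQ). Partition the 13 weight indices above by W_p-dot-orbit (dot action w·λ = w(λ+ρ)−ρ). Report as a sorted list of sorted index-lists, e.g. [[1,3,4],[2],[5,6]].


D_5 Cartan matrix, 5 simple roots permuted; ρ=(1,1,1,1,1).

Ā_11 reps of the 13 weights (D_5, coords as presented):

  λ_1 → (0, 0, 3, 1, 3);  λ_2 → (1, 1, 4, 0, 3);  λ_3 → (0, 0, 3, 1, 3);  λ_4 → (1, 1, 4, 0, 3);  λ_5 → (1, 1, 4, 0, 3);  λ_6 → (0, 3, 1, 0, 3);  λ_7 → (0, 3, 1, 0, 3);  λ_8 → (0, 0, 3, 1, 3);  λ_9 → (1, 1, 4, 0, 3);  λ_10 → (0, 3, 1, 0, 3);  λ_11 → (1, 1, 4, 0, 3);  λ_12 → (0, 1, 0, 7, 1);  λ_13 → (0, 3, 1, 0, 3)

Partition of {1..13} into 4 W_11-dot-orbits:

[[1, 3, 8], [2, 4, 5, 9, 11], [6, 7, 10, 13], [12]]


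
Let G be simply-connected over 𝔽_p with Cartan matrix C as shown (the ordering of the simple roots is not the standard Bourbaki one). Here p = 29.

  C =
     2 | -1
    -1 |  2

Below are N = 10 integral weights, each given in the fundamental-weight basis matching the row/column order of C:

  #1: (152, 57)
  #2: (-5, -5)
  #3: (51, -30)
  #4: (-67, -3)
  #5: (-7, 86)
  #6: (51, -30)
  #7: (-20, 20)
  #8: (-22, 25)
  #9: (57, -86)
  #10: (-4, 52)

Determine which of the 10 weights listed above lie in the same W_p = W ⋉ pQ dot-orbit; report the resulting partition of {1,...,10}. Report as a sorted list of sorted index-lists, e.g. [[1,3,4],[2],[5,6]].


C ↔ A_2 under row/col permutation; |W(A_2)| = 6.

Alcove-folded reps (p=29, 10 weights, presented ϖ-order):

  1: (8, 0);  2: (4, 4);  3: (0, 6);  4: (19, 2);  5: (0, 6);  6: (0, 6);  7: (19, 2);  8: (21, 5);  9: (2, 27);  10: (21, 5)

6 distinct reps among the 10 weights ⇒ 6 W_29-linkage classes:

[[1], [2], [3, 5, 6], [4, 7], [8, 10], [9]]


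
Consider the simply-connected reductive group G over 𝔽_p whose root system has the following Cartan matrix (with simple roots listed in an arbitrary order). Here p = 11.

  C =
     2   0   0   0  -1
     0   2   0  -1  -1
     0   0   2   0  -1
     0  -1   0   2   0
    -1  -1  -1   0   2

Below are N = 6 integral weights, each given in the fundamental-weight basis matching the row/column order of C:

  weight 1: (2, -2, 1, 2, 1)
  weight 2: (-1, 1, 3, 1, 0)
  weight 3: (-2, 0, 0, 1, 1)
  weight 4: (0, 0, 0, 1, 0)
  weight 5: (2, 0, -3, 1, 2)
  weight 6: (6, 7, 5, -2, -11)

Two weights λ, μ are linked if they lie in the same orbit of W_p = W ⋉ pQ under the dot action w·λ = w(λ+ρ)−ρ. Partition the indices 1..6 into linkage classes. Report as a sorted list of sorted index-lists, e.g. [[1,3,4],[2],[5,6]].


Dynkin diagram of C (from the 8 off-diagonal −1 entries): D_5.

Folding the 6 weights λ_j+ρ into Ā_11 (reps in the given 5-coord order):

  1: (3, 1, 2, 2, 1);  2: (0, 1, 4, 2, 1);  3: (1, 1, 1, 2, 1);  4: (1, 1, 1, 2, 1);  5: (3, 1, 2, 2, 1);  6: (3, 1, 4, 2, 0)

The 6 indices split into 4 linkage classes (same alcove rep ⇔ same W_11-dot-orbit):

[[1, 5], [2], [3, 4], [6]]


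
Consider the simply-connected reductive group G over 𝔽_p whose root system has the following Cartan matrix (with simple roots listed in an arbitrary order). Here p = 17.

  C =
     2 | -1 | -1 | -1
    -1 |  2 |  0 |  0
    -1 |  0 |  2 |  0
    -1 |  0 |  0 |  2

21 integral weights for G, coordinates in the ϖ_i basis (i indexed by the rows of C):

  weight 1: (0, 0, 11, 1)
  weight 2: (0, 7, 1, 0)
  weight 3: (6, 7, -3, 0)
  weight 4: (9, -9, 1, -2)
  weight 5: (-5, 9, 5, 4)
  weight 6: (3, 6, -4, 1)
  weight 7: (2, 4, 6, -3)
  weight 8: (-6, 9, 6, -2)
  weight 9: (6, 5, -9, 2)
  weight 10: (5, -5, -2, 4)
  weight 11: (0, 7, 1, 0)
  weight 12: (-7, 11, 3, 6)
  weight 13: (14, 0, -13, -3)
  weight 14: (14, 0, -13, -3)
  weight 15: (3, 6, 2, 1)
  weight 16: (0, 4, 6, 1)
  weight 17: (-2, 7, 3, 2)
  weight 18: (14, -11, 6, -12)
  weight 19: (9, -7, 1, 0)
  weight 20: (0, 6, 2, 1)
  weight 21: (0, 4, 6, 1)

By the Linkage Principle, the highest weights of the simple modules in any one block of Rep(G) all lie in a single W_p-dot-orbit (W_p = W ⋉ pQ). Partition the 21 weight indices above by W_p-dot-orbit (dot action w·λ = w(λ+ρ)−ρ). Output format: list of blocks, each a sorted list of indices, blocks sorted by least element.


Type D_4, rank 4, |W|=192; reorder rows/cols to standard.

Alcove-folded reps (p=17, 21 weights, presented ϖ-order):

  1: (1, 1, 12, 2);  2: (1, 8, 2, 1);  3: (1, 8, 2, 1);  4: (1, 8, 2, 1);  5: (4, 6, 2, 1);  6: (1, 7, 3, 2);  7: (1, 5, 7, 2);  8: (1, 4, 1, 5);  9: (1, 5, 7, 2);  10: (1, 4, 1, 5);  11: (1, 8, 2, 1);  12: (4, 6, 2, 1);  13: (1, 1, 12, 2);  14: (1, 1, 12, 2);  15: (1, 7, 3, 2);  16: (1, 5, 7, 2);  17: (1, 7, 3, 2);  18: (1, 4, 1, 5);  19: (4, 6, 2, 1);  20: (1, 7, 3, 2);  21: (1, 5, 7, 2)

Partition of {1..21} into 6 W_17-dot-orbits:

[[1, 13, 14], [2, 3, 4, 11], [5, 12, 19], [6, 15, 17, 20], [7, 9, 16, 21], [8, 10, 18]]


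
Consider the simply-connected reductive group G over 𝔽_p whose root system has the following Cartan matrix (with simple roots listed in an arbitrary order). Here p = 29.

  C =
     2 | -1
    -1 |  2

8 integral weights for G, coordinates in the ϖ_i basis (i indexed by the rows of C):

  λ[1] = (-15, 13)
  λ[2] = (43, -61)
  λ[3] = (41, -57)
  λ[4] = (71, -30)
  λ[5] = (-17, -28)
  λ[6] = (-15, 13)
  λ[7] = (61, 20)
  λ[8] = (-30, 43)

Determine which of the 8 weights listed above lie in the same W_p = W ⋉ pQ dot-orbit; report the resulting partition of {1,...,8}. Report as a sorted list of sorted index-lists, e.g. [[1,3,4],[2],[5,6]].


Type A_2, rank 2, |W|=6; reorder rows/cols to standard.

Each λ_j+ρ reduced to Ā_29; 2-tuples below use C's row order:

  [1] (14, 0) · [2] (13, 2) · [3] (13, 2) · [4] (14, 0) · [5] (13, 2) · [6] (14, 0) · [7] (21, 4) · [8] (14, 0)

Grouping the 8 weights by Ā_29-representative: 3 linkage classes.

[[1, 4, 6, 8], [2, 3, 5], [7]]


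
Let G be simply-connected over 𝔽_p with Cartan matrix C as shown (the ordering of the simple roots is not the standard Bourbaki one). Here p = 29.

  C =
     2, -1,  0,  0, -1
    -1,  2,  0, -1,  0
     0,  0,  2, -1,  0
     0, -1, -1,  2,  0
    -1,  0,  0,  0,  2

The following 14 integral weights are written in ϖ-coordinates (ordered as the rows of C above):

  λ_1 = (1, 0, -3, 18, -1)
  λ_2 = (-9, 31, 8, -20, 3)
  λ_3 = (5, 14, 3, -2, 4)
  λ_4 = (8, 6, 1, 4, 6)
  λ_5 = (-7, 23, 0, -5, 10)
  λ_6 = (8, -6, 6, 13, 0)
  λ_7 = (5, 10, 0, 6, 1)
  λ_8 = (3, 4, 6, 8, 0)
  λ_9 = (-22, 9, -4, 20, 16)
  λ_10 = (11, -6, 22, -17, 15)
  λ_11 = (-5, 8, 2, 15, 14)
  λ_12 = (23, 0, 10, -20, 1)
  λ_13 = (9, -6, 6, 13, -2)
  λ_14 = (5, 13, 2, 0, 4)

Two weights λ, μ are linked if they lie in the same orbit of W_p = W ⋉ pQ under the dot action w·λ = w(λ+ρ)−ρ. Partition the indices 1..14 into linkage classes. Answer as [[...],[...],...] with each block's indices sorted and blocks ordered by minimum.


A_5 Cartan matrix, 5 simple roots permuted; ρ=(1,1,1,1,1).

Each λ_j+ρ reduced to Ā_29; 5-tuples below use C's row order:

    λ_1 → (2, 1, 2, 17, 0)
    λ_2 → (4, 5, 7, 9, 1)
    λ_3 → (6, 14, 3, 1, 5)
    λ_4 → (9, 7, 1, 5, 6)
    λ_5 → (6, 14, 3, 1, 5)
    λ_6 → (4, 5, 7, 9, 1)
    λ_7 → (6, 11, 1, 7, 2)
    λ_8 → (4, 5, 7, 9, 1)
    λ_9 → (6, 11, 1, 7, 2)
    λ_10 → (9, 7, 1, 5, 6)
    λ_11 → (4, 5, 7, 9, 1)
    λ_12 → (6, 11, 1, 7, 2)
    λ_13 → (4, 5, 7, 9, 1)
    λ_14 → (6, 14, 3, 1, 5)

Linkage partition of the 14 weights (5 classes, p=29):

[[1], [2, 6, 8, 11, 13], [3, 5, 14], [4, 10], [7, 9, 12]]


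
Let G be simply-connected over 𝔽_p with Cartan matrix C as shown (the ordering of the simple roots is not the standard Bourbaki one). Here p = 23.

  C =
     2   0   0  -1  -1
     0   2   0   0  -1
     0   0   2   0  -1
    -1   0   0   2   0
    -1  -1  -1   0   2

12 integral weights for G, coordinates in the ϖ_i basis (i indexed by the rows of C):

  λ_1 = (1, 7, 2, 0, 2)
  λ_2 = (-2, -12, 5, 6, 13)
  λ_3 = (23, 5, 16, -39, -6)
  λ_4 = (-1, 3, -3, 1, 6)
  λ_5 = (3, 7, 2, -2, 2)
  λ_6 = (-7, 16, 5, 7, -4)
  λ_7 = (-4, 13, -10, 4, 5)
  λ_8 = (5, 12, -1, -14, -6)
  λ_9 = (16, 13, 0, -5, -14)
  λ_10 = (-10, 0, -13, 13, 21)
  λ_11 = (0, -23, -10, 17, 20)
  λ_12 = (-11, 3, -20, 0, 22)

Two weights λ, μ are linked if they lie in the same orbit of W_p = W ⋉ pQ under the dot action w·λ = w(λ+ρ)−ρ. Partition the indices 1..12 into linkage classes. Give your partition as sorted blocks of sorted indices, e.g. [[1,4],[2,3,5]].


Cartan matrix: type D_5 (|W|=1920); un-permuting the 5 rows.

W_23-reps of the 12 weights in Ā_23 (same 5-coord order as C):

  1: (2, 8, 3, 1, 3);  2: (2, 8, 3, 1, 3);  3: (0, 1, 12, 4, 1);  4: (0, 4, 2, 2, 5);  5: (2, 8, 3, 1, 3);  6: (2, 8, 3, 1, 3);  7: (2, 8, 3, 1, 3);  8: (0, 4, 7, 1, 1);  9: (0, 1, 12, 4, 1);  10: (0, 4, 7, 1, 1);  11: (0, 4, 7, 1, 1);  12: (0, 1, 12, 4, 1)

Partition of {1..12} into 4 W_23-dot-orbits:

[[1, 2, 5, 6, 7], [3, 9, 12], [4], [8, 10, 11]]


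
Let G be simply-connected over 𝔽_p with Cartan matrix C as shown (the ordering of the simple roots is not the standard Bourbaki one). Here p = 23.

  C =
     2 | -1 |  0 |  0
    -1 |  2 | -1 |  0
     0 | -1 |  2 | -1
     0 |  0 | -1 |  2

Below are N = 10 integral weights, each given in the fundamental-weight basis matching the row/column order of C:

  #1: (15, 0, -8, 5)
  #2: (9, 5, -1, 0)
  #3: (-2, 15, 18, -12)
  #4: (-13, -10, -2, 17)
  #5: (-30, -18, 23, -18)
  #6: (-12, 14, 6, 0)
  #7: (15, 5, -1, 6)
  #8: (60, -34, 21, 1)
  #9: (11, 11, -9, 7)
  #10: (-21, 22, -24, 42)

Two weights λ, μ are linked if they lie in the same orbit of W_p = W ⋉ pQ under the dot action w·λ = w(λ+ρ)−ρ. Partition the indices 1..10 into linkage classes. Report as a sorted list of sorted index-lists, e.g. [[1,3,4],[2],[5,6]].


A_4 Cartan matrix, 4 simple roots permuted; ρ=(1,1,1,1).

Folding the 10 weights λ_j+ρ into Ā_23 (reps in the given 4-coord order):

    [1] (10, 6, 0, 1)
    [2] (10, 6, 0, 1)
    [3] (11, 4, 7, 1)
    [4] (1, 9, 8, 4)
    [5] (10, 6, 0, 1)
    [6] (11, 4, 7, 1)
    [7] (10, 6, 0, 1)
    [8] (1, 9, 8, 4)
    [9] (11, 4, 7, 1)
    [10] (20, 0, 3, 0)

4 distinct reps among the 10 weights ⇒ 4 W_23-linkage classes:

[[1, 2, 5, 7], [3, 6, 9], [4, 8], [10]]


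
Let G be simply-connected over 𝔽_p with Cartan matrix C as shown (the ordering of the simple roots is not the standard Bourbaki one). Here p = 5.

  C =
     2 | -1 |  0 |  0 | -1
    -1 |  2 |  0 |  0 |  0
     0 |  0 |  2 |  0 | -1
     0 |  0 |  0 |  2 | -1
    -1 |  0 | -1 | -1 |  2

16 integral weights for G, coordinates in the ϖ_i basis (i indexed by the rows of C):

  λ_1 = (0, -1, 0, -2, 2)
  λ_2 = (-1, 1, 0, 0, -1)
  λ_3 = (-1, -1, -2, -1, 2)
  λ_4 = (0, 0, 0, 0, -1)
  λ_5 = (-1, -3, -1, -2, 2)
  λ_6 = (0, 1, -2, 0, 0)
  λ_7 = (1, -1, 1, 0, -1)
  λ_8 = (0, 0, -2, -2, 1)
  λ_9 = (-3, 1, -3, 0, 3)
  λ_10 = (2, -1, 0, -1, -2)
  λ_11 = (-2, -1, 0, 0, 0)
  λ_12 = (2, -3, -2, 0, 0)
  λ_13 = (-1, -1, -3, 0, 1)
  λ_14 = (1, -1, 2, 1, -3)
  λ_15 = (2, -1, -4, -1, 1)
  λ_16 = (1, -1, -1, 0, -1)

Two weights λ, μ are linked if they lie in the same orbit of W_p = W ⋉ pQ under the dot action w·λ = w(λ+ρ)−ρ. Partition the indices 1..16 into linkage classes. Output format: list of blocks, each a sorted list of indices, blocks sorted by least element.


Dynkin diagram of C (from the 8 off-diagonal −1 entries): D_5.

W_5-reps of the 16 weights in Ā_5 (same 5-coord order as C):

    1: (0, 2, 1, 1, 0)
    2: (0, 2, 1, 1, 0)
    3: (0, 0, 1, 0, 2)
    4: (1, 1, 1, 1, 0)
    5: (2, 0, 0, 1, 0)
    6: (0, 2, 1, 1, 0)
    7: (0, 0, 2, 1, 0)
    8: (1, 1, 1, 1, 0)
    9: (0, 0, 2, 1, 0)
    10: (2, 0, 0, 1, 0)
    11: (0, 1, 1, 1, 0)
    12: (0, 2, 1, 1, 0)
    13: (0, 0, 2, 1, 0)
    14: (0, 0, 1, 0, 2)
    15: (0, 0, 2, 1, 0)
    16: (2, 0, 0, 1, 0)

The 16 indices split into 6 linkage classes (same alcove rep ⇔ same W_5-dot-orbit):

[[1, 2, 6, 12], [3, 14], [4, 8], [5, 10, 16], [7, 9, 13, 15], [11]]


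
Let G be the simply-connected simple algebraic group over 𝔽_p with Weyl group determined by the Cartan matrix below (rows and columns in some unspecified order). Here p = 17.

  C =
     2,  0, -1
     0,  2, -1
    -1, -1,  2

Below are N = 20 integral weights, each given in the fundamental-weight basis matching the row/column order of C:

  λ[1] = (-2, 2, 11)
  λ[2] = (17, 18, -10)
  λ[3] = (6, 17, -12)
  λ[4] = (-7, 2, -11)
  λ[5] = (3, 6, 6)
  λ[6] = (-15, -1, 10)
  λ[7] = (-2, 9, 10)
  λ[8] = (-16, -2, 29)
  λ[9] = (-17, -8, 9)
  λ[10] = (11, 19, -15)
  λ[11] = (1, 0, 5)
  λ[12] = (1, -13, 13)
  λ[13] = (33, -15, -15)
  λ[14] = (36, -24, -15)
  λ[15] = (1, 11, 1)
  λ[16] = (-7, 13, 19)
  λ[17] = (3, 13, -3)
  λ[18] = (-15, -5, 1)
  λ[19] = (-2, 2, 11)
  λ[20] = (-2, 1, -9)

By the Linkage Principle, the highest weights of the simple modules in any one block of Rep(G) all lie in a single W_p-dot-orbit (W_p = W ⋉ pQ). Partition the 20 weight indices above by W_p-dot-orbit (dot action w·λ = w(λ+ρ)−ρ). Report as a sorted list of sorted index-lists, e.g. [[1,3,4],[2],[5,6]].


Cartan matrix: type A_3 (|W|=24); un-permuting the 3 rows.

λ_j+ρ reflected into Ā_17 (⟨·,θ^∨⟩≤17); 3-tuples as given:

    λ_1 → (1, 3, 11)
    λ_2 → (2, 1, 6)
    λ_3 → (3, 6, 7)
    λ_4 → (3, 6, 7)
    λ_5 → (3, 6, 7)
    λ_6 → (11, 3, 0)
    λ_7 → (3, 6, 7)
    λ_8 → (2, 12, 2)
    λ_9 → (3, 6, 7)
    λ_10 → (1, 3, 11)
    λ_11 → (2, 1, 6)
    λ_12 → (2, 12, 2)
    λ_13 → (11, 3, 0)
    λ_14 → (11, 3, 0)
    λ_15 → (2, 12, 2)
    λ_16 → (11, 3, 0)
    λ_17 → (2, 12, 2)
    λ_18 → (2, 12, 2)
    λ_19 → (1, 3, 11)
    λ_20 → (2, 1, 6)

These 20 weights hit 5 W_17-dot-orbits; sizes (3, 3, 5, 4, 5):

[[1, 10, 19], [2, 11, 20], [3, 4, 5, 7, 9], [6, 13, 14, 16], [8, 12, 15, 17, 18]]


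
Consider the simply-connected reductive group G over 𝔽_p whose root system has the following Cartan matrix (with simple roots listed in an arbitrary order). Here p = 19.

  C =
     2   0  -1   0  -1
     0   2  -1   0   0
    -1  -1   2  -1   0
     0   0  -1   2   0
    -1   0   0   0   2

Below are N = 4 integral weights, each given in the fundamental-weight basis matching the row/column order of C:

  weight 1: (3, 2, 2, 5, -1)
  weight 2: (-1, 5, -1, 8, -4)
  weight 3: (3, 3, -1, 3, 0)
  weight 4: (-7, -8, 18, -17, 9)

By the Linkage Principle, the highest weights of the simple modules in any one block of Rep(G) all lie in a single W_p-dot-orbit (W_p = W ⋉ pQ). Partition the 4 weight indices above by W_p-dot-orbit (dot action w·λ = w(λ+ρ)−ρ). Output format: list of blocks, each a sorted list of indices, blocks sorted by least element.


Cartan matrix: type D_5 (|W|=1920); un-permuting the 5 rows.

W_19-reps of the 4 weights in Ā_19 (same 5-coord order as C):

  λ_1 → (0, 3, 3, 6, 0);  λ_2 → (0, 3, 3, 6, 0);  λ_3 → (4, 4, 0, 4, 1);  λ_4 → (0, 3, 3, 6, 0)

These 4 weights hit 2 W_19-dot-orbits; sizes (3, 1):

[[1, 2, 4], [3]]


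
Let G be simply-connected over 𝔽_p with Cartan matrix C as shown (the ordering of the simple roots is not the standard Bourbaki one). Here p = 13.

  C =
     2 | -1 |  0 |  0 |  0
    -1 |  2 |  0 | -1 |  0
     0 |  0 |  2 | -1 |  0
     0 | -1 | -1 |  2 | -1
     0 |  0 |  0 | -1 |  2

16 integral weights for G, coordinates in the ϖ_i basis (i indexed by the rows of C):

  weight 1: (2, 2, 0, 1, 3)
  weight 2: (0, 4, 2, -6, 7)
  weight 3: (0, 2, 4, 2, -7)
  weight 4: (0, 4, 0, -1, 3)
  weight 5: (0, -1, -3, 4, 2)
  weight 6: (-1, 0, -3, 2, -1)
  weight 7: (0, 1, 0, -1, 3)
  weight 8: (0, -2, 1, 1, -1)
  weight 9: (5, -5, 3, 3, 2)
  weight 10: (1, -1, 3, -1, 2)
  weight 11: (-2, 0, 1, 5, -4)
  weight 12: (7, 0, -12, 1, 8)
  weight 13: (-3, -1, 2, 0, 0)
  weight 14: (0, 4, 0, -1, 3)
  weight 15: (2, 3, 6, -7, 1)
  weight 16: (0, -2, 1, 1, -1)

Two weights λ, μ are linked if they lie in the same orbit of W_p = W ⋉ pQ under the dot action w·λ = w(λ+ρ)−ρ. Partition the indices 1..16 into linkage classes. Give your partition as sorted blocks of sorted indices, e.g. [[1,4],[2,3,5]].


Cartan matrix: type D_5 (|W|=1920); un-permuting the 5 rows.

Alcove-folded reps (p=13, 16 weights, presented ϖ-order):

  [1] (1, 2, 1, 0, 4)
  [2] (1, 0, 2, 3, 3)
  [3] (1, 0, 2, 3, 3)
  [4] (1, 2, 1, 0, 4)
  [5] (1, 0, 2, 3, 3)
  [6] (0, 1, 2, 1, 0)
  [7] (1, 2, 1, 0, 4)
  [8] (0, 1, 2, 1, 0)
  [9] (2, 0, 4, 0, 3)
  [10] (2, 0, 4, 0, 3)
  [11] (1, 0, 2, 3, 3)
  [12] (0, 1, 2, 1, 0)
  [13] (0, 1, 2, 1, 0)
  [14] (1, 2, 1, 0, 4)
  [15] (1, 2, 1, 0, 4)
  [16] (0, 1, 2, 1, 0)

Partition of {1..16} into 4 W_13-dot-orbits:

[[1, 4, 7, 14, 15], [2, 3, 5, 11], [6, 8, 12, 13, 16], [9, 10]]


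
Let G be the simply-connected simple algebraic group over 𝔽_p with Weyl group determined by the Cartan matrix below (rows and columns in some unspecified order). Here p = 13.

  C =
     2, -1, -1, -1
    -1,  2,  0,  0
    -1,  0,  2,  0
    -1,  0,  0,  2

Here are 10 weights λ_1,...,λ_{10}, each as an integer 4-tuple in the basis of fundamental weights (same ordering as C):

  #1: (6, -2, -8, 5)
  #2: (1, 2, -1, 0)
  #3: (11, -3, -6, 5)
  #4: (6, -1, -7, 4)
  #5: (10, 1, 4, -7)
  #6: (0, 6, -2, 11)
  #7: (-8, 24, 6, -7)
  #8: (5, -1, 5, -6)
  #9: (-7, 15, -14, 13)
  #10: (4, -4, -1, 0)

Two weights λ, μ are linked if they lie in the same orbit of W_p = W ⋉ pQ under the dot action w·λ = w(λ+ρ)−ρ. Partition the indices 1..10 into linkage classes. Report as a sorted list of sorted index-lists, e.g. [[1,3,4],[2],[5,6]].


Root system D_4: the 4×4 matrix C matches after relabeling.

Each λ_j+ρ reduced to Ā_13; 4-tuples below use C's row order:

    [1] (1, 0, 6, 5)
    [2] (2, 3, 0, 1)
    [3] (2, 3, 0, 1)
    [4] (1, 0, 6, 5)
    [5] (2, 3, 0, 1)
    [6] (1, 0, 6, 5)
    [7] (1, 0, 6, 5)
    [8] (1, 0, 6, 5)
    [9] (2, 3, 0, 1)
    [10] (2, 3, 0, 1)

2 distinct reps among the 10 weights ⇒ 2 W_13-linkage classes:

[[1, 4, 6, 7, 8], [2, 3, 5, 9, 10]]


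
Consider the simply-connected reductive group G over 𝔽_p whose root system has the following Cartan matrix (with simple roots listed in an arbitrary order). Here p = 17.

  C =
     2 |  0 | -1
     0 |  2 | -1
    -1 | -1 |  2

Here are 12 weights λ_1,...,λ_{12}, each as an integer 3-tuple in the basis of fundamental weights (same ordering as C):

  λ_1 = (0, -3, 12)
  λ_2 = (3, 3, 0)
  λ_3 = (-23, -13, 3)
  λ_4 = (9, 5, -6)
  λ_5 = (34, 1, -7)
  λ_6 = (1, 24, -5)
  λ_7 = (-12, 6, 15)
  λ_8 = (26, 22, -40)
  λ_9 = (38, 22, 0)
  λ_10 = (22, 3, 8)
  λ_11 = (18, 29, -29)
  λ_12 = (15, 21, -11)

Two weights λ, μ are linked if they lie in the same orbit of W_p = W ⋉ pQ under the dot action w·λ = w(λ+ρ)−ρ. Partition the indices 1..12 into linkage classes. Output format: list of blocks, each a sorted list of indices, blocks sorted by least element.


A_3 Cartan matrix, 3 simple roots permuted; ρ=(1,1,1).

Each λ_j+ρ reduced to Ā_17; 3-tuples below use C's row order:

  1: (1, 2, 11);  2: (4, 4, 1);  3: (4, 4, 1);  4: (5, 1, 5);  5: (1, 2, 11);  6: (2, 9, 4);  7: (5, 1, 5);  8: (5, 1, 5);  9: (5, 1, 5);  10: (2, 9, 4);  11: (2, 9, 4);  12: (5, 1, 5)

Grouping the 12 weights by Ā_17-representative: 4 linkage classes.

[[1, 5], [2, 3], [4, 7, 8, 9, 12], [6, 10, 11]]


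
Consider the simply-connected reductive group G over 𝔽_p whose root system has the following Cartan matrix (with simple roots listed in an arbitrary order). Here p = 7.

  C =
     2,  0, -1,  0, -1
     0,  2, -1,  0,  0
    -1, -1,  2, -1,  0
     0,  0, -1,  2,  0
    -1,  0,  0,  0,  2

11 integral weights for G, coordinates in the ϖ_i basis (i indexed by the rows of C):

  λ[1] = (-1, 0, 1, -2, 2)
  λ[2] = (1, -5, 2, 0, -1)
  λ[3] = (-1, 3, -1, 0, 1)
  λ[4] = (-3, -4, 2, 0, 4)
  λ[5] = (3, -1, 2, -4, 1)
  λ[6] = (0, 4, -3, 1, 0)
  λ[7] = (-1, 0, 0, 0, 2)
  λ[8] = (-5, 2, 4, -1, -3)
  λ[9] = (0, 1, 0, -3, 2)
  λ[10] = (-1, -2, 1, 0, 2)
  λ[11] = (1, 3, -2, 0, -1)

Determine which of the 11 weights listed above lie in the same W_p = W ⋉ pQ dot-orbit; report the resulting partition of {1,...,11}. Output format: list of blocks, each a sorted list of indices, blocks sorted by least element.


D_5 Cartan matrix, 5 simple roots permuted; ρ=(1,1,1,1,1).

Each λ_j+ρ reduced to Ā_7; 5-tuples below use C's row order:

  λ_1+ρ ↦ (0, 1, 1, 1, 3)
  λ_2+ρ ↦ (1, 3, 1, 0, 0)
  λ_3+ρ ↦ (0, 4, 0, 1, 2)
  λ_4+ρ ↦ (0, 1, 1, 1, 3)
  λ_5+ρ ↦ (0, 2, 0, 1, 0)
  λ_6+ρ ↦ (1, 3, 1, 0, 0)
  λ_7+ρ ↦ (0, 1, 1, 1, 3)
  λ_8+ρ ↦ (0, 1, 1, 0, 3)
  λ_9+ρ ↦ (0, 1, 1, 1, 3)
  λ_10+ρ ↦ (0, 1, 1, 1, 3)
  λ_11+ρ ↦ (1, 3, 1, 0, 0)

Partition of {1..11} into 5 W_7-dot-orbits:

[[1, 4, 7, 9, 10], [2, 6, 11], [3], [5], [8]]


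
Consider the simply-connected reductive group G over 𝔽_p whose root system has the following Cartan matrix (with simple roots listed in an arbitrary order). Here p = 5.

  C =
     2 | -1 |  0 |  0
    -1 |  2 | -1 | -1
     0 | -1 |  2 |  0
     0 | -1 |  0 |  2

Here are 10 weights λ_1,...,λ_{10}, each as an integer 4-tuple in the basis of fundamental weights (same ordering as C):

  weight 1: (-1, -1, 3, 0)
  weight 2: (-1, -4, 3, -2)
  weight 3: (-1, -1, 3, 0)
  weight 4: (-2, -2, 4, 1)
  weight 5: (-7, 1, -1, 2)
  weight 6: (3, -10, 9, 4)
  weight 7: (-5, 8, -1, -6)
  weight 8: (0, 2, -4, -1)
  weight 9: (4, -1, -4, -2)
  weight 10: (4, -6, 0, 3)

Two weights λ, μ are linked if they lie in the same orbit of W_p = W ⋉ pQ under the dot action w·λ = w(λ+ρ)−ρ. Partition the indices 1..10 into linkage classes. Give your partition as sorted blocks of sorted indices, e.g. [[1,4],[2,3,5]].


D_4 Cartan matrix, 4 simple roots permuted; ρ=(1,1,1,1).

W_5-reps of the 10 weights in Ā_5 (same 4-coord order as C):

    [1] (0, 0, 4, 1)
    [2] (1, 0, 3, 0)
    [3] (0, 0, 4, 1)
    [4] (1, 0, 3, 0)
    [5] (1, 0, 3, 0)
    [6] (0, 0, 4, 1)
    [7] (0, 0, 4, 1)
    [8] (1, 0, 3, 0)
    [9] (1, 0, 1, 3)
    [10] (0, 0, 4, 1)

The 10 indices split into 3 linkage classes (same alcove rep ⇔ same W_5-dot-orbit):

[[1, 3, 6, 7, 10], [2, 4, 5, 8], [9]]


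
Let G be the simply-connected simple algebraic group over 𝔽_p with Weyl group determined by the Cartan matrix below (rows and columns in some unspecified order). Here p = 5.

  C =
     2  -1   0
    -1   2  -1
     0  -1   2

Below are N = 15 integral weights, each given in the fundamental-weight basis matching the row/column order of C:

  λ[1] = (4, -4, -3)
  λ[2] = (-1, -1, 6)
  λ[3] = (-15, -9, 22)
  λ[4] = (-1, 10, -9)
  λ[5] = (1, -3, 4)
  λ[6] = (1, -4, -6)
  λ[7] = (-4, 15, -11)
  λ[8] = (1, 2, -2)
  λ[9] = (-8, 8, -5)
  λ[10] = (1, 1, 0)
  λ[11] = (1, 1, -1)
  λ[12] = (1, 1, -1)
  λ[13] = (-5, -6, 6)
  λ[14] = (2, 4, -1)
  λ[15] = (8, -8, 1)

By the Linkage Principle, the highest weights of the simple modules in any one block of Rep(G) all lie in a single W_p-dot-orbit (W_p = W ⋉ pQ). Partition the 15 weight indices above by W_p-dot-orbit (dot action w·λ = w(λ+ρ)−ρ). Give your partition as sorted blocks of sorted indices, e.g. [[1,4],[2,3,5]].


C ↔ A_3 under row/col permutation; |W(A_3)| = 24.

Alcove-folded reps (p=5, 15 weights, presented ϖ-order):

  [1] (0, 2, 3) · [2] (0, 2, 3) · [3] (1, 0, 2) · [4] (2, 2, 0) · [5] (0, 2, 3) · [6] (2, 0, 1) · [7] (1, 0, 2) · [8] (2, 2, 1) · [9] (1, 0, 2) · [10] (2, 2, 1) · [11] (2, 2, 0) · [12] (2, 2, 0) · [13] (1, 0, 2) · [14] (0, 2, 3) · [15] (2, 0, 1)

These 15 weights hit 5 W_5-dot-orbits; sizes (4, 4, 3, 2, 2):

[[1, 2, 5, 14], [3, 7, 9, 13], [4, 11, 12], [6, 15], [8, 10]]


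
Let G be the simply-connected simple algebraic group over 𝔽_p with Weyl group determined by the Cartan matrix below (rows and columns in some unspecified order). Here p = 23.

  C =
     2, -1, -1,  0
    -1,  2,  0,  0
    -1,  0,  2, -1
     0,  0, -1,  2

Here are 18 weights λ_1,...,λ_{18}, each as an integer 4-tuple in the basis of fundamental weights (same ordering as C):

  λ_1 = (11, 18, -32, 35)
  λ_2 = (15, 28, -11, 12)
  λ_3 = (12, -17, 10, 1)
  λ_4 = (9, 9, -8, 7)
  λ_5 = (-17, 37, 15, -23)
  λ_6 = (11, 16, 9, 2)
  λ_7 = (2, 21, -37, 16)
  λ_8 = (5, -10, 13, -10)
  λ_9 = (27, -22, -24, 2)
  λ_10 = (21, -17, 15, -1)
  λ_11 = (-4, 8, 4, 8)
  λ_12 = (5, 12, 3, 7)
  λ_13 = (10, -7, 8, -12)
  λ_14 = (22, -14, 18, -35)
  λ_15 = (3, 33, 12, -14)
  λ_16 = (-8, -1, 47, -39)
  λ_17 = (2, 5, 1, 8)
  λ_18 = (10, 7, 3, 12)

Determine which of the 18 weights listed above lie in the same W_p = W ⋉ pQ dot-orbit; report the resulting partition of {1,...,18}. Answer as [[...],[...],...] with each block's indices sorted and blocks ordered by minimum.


A_4 Cartan matrix, 4 simple roots permuted; ρ=(1,1,1,1).

Alcove-folded reps (p=23, 18 weights, presented ϖ-order):

  1: (6, 5, 4, 0) · 2: (4, 2, 6, 10) · 3: (3, 10, 7, 1) · 4: (3, 10, 7, 1) · 5: (6, 1, 1, 15) · 6: (4, 2, 6, 10) · 7: (4, 2, 6, 10) · 8: (3, 6, 2, 9) · 9: (3, 0, 13, 2) · 10: (6, 1, 1, 15) · 11: (3, 6, 2, 9) · 12: (6, 5, 4, 0) · 13: (3, 6, 2, 9) · 14: (6, 5, 4, 0) · 15: (6, 5, 4, 0) · 16: (3, 0, 13, 2) · 17: (3, 6, 2, 9) · 18: (6, 5, 4, 0)

The 18 indices split into 6 linkage classes (same alcove rep ⇔ same W_23-dot-orbit):

[[1, 12, 14, 15, 18], [2, 6, 7], [3, 4], [5, 10], [8, 11, 13, 17], [9, 16]]


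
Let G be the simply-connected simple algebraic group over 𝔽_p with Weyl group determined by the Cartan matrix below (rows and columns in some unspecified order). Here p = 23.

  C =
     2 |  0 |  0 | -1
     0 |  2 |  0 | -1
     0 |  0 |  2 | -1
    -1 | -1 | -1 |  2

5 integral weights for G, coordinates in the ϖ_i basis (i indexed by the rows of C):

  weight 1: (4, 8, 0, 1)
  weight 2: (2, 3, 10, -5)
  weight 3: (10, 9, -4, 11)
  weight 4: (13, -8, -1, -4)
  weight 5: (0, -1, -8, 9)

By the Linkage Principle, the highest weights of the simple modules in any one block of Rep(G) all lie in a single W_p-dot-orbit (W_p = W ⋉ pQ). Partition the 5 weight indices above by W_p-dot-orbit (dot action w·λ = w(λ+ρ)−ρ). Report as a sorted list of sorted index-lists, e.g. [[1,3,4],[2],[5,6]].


Type D_4, rank 4, |W|=192; reorder rows/cols to standard.

Alcove-folded reps (p=23, 5 weights, presented ϖ-order):

  [1] (5, 9, 1, 2)
  [2] (1, 0, 7, 3)
  [3] (1, 0, 7, 3)
  [4] (1, 0, 7, 3)
  [5] (1, 0, 7, 3)

These 5 weights hit 2 W_23-dot-orbits; sizes (1, 4):

[[1], [2, 3, 4, 5]]


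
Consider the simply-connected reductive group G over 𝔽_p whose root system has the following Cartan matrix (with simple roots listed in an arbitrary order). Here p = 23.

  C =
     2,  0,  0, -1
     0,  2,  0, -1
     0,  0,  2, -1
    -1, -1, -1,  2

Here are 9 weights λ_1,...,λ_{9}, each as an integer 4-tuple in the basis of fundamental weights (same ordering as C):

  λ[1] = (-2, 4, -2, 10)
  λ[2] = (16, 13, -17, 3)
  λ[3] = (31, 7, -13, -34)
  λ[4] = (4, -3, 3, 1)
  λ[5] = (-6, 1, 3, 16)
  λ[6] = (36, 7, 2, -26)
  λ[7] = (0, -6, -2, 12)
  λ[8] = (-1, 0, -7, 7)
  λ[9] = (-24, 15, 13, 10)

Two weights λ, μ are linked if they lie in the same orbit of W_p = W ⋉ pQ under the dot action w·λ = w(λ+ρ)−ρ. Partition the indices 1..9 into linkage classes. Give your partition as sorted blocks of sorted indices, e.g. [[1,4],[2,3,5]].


D_4 Cartan matrix, 4 simple roots permuted; ρ=(1,1,1,1).

Folding the 9 weights λ_j+ρ into Ā_23 (reps in the given 4-coord order):

  [1] (1, 5, 1, 7) · [2] (5, 2, 4, 0) · [3] (1, 5, 1, 7) · [4] (5, 2, 4, 0) · [5] (5, 2, 4, 0) · [6] (0, 1, 6, 2) · [7] (1, 5, 1, 7) · [8] (0, 1, 6, 2) · [9] (5, 2, 4, 0)

These 9 weights hit 3 W_23-dot-orbits; sizes (3, 4, 2):

[[1, 3, 7], [2, 4, 5, 9], [6, 8]]


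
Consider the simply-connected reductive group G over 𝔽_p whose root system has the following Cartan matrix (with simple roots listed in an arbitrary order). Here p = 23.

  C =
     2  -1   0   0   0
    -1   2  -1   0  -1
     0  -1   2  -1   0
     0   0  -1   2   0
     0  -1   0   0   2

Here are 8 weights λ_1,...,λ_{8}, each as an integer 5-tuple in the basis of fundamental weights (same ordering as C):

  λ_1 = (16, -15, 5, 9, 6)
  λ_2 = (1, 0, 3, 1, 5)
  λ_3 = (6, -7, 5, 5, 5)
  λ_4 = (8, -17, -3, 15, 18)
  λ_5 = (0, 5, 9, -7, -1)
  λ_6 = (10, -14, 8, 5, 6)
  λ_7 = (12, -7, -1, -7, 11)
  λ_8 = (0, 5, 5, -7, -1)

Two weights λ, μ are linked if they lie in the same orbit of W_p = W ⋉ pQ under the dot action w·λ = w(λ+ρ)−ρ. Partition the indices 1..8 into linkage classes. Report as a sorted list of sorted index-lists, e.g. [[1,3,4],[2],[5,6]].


Root system D_5: the 5×5 matrix C matches after relabeling.

Each λ_j+ρ reduced to Ā_23; 5-tuples below use C's row order:

    [1] (2, 1, 4, 2, 6)
    [2] (2, 1, 4, 2, 6)
    [3] (1, 6, 0, 6, 0)
    [4] (2, 1, 4, 2, 6)
    [5] (1, 6, 0, 6, 0)
    [6] (2, 1, 4, 2, 6)
    [7] (1, 6, 0, 6, 0)
    [8] (1, 6, 0, 6, 0)

2 distinct reps among the 8 weights ⇒ 2 W_23-linkage classes:

[[1, 2, 4, 6], [3, 5, 7, 8]]


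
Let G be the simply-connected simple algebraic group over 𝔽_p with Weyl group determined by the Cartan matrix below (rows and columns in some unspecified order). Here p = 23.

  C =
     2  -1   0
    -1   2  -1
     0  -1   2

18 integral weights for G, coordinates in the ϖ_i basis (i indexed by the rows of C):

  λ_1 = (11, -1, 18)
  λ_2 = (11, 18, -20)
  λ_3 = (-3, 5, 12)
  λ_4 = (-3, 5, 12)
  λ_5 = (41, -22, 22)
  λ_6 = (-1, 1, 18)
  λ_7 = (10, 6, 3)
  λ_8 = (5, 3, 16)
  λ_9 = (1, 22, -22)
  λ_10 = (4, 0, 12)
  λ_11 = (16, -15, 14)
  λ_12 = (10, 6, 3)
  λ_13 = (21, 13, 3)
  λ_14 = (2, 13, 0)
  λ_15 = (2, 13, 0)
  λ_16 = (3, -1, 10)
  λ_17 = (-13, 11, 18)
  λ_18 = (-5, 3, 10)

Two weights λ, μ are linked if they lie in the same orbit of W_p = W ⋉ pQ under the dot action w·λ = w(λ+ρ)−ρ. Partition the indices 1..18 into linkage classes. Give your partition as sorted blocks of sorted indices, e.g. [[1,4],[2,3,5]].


Type A_3, rank 3, |W|=24; reorder rows/cols to standard.

Ā_23 reps of the 18 weights (A_3, coords as presented):

    [1] (4, 0, 11)
    [2] (4, 0, 11)
    [3] (2, 4, 13)
    [4] (2, 4, 13)
    [5] (0, 2, 19)
    [6] (0, 2, 19)
    [7] (11, 7, 4)
    [8] (2, 4, 13)
    [9] (0, 2, 19)
    [10] (5, 1, 13)
    [11] (3, 14, 1)
    [12] (11, 7, 4)
    [13] (5, 1, 13)
    [14] (3, 14, 1)
    [15] (3, 14, 1)
    [16] (4, 0, 11)
    [17] (4, 0, 11)
    [18] (4, 0, 11)

The 18 indices split into 6 linkage classes (same alcove rep ⇔ same W_23-dot-orbit):

[[1, 2, 16, 17, 18], [3, 4, 8], [5, 6, 9], [7, 12], [10, 13], [11, 14, 15]]


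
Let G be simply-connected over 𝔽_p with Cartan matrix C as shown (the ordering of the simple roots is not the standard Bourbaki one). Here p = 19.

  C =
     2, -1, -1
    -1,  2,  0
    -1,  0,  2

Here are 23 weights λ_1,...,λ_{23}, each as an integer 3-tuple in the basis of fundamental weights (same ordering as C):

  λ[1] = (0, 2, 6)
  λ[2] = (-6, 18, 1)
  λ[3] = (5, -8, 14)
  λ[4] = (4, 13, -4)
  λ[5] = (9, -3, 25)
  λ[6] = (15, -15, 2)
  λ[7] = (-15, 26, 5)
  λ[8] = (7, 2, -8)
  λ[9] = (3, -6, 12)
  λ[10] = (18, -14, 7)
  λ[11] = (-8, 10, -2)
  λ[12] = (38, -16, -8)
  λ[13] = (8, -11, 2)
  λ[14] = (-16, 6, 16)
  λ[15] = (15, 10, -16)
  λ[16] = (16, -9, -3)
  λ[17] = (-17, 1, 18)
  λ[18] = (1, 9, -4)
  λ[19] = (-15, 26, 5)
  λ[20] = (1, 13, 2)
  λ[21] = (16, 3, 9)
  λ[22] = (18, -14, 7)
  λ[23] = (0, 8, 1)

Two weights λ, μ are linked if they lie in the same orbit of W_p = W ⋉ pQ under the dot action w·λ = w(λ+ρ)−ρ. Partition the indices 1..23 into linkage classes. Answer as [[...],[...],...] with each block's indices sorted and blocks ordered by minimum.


Cartan matrix: type A_3 (|W|=24); un-permuting the 3 rows.

Each λ_j+ρ reduced to Ā_19; 3-tuples below use C's row order:

  λ_1+ρ ↦ (1, 3, 7);  λ_2+ρ ↦ (2, 14, 3);  λ_3+ρ ↦ (1, 4, 12);  λ_4+ρ ↦ (2, 14, 3);  λ_5+ρ ↦ (7, 8, 2);  λ_6+ρ ↦ (2, 14, 3);  λ_7+ρ ↦ (6, 5, 0);  λ_8+ρ ↦ (1, 3, 7);  λ_9+ρ ↦ (1, 4, 12);  λ_10+ρ ↦ (6, 5, 0);  λ_11+ρ ↦ (1, 3, 7);  λ_12+ρ ↦ (1, 4, 12);  λ_13+ρ ↦ (1, 9, 2);  λ_14+ρ ↦ (7, 8, 2);  λ_15+ρ ↦ (1, 3, 7);  λ_16+ρ ↦ (7, 8, 2);  λ_17+ρ ↦ (2, 14, 3);  λ_18+ρ ↦ (1, 9, 2);  λ_19+ρ ↦ (6, 5, 0);  λ_20+ρ ↦ (2, 14, 3);  λ_21+ρ ↦ (7, 8, 2);  λ_22+ρ ↦ (6, 5, 0);  λ_23+ρ ↦ (1, 9, 2)

Partition of {1..23} into 6 W_19-dot-orbits:

[[1, 8, 11, 15], [2, 4, 6, 17, 20], [3, 9, 12], [5, 14, 16, 21], [7, 10, 19, 22], [13, 18, 23]]


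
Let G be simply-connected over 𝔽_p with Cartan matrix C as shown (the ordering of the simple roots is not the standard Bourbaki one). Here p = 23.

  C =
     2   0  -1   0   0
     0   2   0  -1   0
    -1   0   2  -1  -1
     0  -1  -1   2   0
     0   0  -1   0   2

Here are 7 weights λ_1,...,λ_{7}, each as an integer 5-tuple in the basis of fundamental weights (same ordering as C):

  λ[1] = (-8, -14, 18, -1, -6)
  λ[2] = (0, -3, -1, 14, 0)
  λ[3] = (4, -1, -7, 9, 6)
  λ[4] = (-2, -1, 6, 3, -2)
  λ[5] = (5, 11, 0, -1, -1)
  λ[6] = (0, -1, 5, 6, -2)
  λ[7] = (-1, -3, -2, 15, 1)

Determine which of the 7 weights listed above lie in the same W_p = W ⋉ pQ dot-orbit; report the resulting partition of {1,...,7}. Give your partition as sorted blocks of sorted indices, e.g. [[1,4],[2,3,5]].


Cartan matrix: type D_5 (|W|=1920); un-permuting the 5 rows.

Folding the 7 weights λ_j+ρ into Ā_23 (reps in the given 5-coord order):

    1: (1, 0, 5, 4, 1)
    2: (1, 2, 0, 6, 1)
    3: (1, 0, 5, 4, 1)
    4: (1, 0, 5, 4, 1)
    5: (6, 12, 1, 0, 0)
    6: (1, 0, 5, 4, 1)
    7: (1, 2, 0, 6, 1)

These 7 weights hit 3 W_23-dot-orbits; sizes (4, 2, 1):

[[1, 3, 4, 6], [2, 7], [5]]


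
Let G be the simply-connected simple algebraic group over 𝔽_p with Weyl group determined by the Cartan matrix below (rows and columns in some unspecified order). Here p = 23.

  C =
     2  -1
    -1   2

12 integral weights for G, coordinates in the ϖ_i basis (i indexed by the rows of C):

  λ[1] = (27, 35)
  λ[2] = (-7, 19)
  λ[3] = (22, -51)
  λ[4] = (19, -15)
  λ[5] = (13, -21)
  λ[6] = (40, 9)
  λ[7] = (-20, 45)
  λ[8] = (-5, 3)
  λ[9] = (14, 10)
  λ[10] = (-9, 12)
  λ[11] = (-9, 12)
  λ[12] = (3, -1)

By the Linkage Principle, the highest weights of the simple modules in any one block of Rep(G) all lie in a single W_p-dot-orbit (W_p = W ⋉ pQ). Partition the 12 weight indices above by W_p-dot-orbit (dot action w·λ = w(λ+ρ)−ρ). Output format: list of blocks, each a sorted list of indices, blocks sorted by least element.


Type A_2, rank 2, |W|=6; reorder rows/cols to standard.

Alcove-folded reps (p=23, 12 weights, presented ϖ-order):

  [1] (5, 13)
  [2] (6, 14)
  [3] (4, 0)
  [4] (6, 14)
  [5] (6, 14)
  [6] (5, 13)
  [7] (4, 0)
  [8] (4, 0)
  [9] (12, 8)
  [10] (8, 5)
  [11] (8, 5)
  [12] (4, 0)

Partition of {1..12} into 5 W_23-dot-orbits:

[[1, 6], [2, 4, 5], [3, 7, 8, 12], [9], [10, 11]]
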